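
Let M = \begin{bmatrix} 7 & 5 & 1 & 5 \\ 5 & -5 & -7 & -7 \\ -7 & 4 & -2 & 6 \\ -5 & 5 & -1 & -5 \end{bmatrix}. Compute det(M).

-6504

Expand along row 1:
  + (7) · M_11   where M_11 = det([-5 -7 -7; 4 -2 6; 5 -1 -5]) = -472
  − (5) · M_12   where M_12 = det([5 -7 -7; -7 -2 6; -5 -1 -5]) = 556
  + (1) · M_13   where M_13 = det([5 -5 -7; -7 4 6; -5 5 -5]) = 180
  − (5) · M_14   where M_14 = det([5 -5 -7; -7 4 -2; -5 5 -1]) = 120
det = (+1)·(7)·(-472) + (-1)·(5)·(556) + (+1)·(1)·(180) + (-1)·(5)·(120) = -6504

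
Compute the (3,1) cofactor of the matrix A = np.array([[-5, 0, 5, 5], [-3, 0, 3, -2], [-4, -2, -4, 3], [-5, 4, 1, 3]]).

-100

Delete row 3 and column 1; the remaining 3×3 submatrix is [0 5 5; 0 3 -2; 4 1 3].
Its determinant is -100.
The cofactor carries sign (−1)^(3+1) = +1, so C_{3,1} = +(-100) = -100.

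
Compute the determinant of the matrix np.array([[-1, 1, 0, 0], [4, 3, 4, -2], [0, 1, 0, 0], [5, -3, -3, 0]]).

The determinant is -6.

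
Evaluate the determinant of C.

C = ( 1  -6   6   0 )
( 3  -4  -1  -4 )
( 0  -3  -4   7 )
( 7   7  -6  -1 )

-3060

Expand along row 1 (it has 1 zero):
  + (1) · M_11   where M_11 = det([-4 -1 -4; -3 -4 7; 7 -6 -1]) = -414
  − (-6) · M_12   where M_12 = det([3 -1 -4; 0 -4 7; 7 -6 -1]) = -23
  + (6) · M_13   where M_13 = det([3 -4 -4; 0 -3 7; 7 7 -1]) = -418
det = (+1)·(1)·(-414) + (-1)·(-6)·(-23) + (+1)·(6)·(-418) = -3060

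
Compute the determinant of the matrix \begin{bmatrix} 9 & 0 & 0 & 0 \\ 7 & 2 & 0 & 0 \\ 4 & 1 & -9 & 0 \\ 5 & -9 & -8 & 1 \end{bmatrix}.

The determinant is -162.

The matrix is lower triangular, so the determinant is the product of the diagonal entries:
det = (9) · (2) · (-9) · (1) = -162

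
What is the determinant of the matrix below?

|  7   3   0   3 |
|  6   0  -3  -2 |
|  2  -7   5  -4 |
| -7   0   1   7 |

-1600

Expand along column 2 (it has 2 zeros):
  − (3) · M_12   where M_12 = det([6 -3 -2; 2 5 -4; -7 1 7]) = 118
  − (-7) · M_32   where M_32 = det([7 0 3; 6 -3 -2; -7 1 7]) = -178
det = (-1)·(3)·(118) + (-1)·(-7)·(-178) = -1600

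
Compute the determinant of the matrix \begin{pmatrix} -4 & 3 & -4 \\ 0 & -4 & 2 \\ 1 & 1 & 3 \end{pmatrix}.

Expand along column 1:
  + (-4) · |-4 2; 1 3| = (-4)·(-12 − 2) = 56
  + 1 · |3 -4; -4 2| = 1·(6 − 16) = -10
Sum: (56) + (-10) = 46

46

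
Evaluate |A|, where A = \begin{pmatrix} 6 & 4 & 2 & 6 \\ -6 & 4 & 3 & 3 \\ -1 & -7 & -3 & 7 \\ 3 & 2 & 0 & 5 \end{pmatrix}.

|A| = 850

Expand along row 4 (it has 1 zero):
  − (3) · M_41   where M_41 = det([4 2 6; 4 3 3; -7 -3 7]) = 76
  + (2) · M_42   where M_42 = det([6 2 6; -6 3 3; -1 -3 7]) = 384
  + (5) · M_44   where M_44 = det([6 4 2; -6 4 3; -1 -7 -3]) = 62
det = (-1)·(3)·(76) + (+1)·(2)·(384) + (+1)·(5)·(62) = 850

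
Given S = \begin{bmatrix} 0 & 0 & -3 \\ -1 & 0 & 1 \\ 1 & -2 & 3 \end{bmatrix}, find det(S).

-6

Expand along column 2:
  − (-2) · |0 -3; -1 1| = −(-2)·(0 − 3) = -6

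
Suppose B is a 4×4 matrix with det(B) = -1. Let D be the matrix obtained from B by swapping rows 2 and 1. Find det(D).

det(D) = 1

Swapping two rows multiplies the determinant by −1.
det(D) = (-1)·(-1) = 1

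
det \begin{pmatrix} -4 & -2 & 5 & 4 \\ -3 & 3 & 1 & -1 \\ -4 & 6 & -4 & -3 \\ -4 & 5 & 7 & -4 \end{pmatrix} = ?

Expand along row 1:
  + (-4) · M_11   where M_11 = det([3 1 -1; 6 -4 -3; 5 7 -4]) = 58
  − (-2) · M_12   where M_12 = det([-3 1 -1; -4 -4 -3; -4 7 -4]) = -71
  + (5) · M_13   where M_13 = det([-3 3 -1; -4 6 -3; -4 5 -4]) = 11
  − (4) · M_14   where M_14 = det([-3 3 1; -4 6 -4; -4 5 7]) = -50
det = (+1)·(-4)·(58) + (-1)·(-2)·(-71) + (+1)·(5)·(11) + (-1)·(4)·(-50) = -119

-119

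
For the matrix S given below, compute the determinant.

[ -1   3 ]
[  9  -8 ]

det(S) = -19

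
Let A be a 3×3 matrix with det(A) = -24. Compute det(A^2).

576

det(A^2) = (det A)^2 = (-24)^2 = 576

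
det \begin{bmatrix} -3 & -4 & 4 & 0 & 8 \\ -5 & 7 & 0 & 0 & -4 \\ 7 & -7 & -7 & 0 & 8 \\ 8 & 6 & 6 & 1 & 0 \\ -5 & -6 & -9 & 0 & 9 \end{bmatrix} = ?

-4549

Expand along column 4 (it has 4 zeros):
  + (1) · M_44   where M_44 = det([-3 -4 4 8; -5 7 0 -4; 7 -7 -7 8; -5 -6 -9 9]) = -4549
det = (+1)·(1)·(-4549) = -4549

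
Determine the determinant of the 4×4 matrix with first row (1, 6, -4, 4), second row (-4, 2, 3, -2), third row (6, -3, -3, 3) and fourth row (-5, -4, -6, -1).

Expand along row 1:
  + (1) · M_11   where M_11 = det([2 3 -2; -3 -3 3; -4 -6 -1]) = -15
  − (6) · M_12   where M_12 = det([-4 3 -2; 6 -3 3; -5 -6 -1]) = -9
  + (-4) · M_13   where M_13 = det([-4 2 -2; 6 -3 3; -5 -4 -1]) = 0
  − (4) · M_14   where M_14 = det([-4 2 3; 6 -3 -3; -5 -4 -6]) = -39
det = (+1)·(1)·(-15) + (-1)·(6)·(-9) + (+1)·(-4)·(0) + (-1)·(4)·(-39) = 195

The determinant is 195.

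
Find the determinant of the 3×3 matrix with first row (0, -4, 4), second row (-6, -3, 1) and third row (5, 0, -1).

64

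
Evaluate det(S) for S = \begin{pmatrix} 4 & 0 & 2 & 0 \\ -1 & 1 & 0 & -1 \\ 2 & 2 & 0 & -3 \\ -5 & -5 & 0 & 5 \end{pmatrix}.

det(S) = 20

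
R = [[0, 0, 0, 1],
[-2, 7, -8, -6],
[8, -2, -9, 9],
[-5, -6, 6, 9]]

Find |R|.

The determinant is -575.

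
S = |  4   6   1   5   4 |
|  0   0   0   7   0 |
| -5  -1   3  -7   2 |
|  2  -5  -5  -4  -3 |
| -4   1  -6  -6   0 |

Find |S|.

6475

Expand along row 2 (it has 4 zeros):
  + (7) · M_24   where M_24 = det([4 6 1 4; -5 -1 3 2; 2 -5 -5 -3; -4 1 -6 0]) = 925
det = (+1)·(7)·(925) = 6475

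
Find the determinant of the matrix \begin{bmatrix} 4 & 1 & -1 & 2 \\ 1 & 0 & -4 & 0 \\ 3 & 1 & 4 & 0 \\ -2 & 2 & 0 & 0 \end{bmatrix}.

Expand along column 4 (it has 3 zeros):
  − (2) · M_14   where M_14 = det([1 0 -4; 3 1 4; -2 2 0]) = -40
det = (-1)·(2)·(-40) = 80

The determinant is 80.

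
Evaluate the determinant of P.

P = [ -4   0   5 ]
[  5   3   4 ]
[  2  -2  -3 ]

det(P) = -76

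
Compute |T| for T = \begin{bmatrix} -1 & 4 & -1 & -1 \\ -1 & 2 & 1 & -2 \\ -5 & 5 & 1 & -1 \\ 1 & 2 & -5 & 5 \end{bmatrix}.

-18

Expand along row 1:
  + (-1) · M_11   where M_11 = det([2 1 -2; 5 1 -1; 2 -5 5]) = 27
  − (4) · M_12   where M_12 = det([-1 1 -2; -5 1 -1; 1 -5 5]) = -24
  + (-1) · M_13   where M_13 = det([-1 2 -2; -5 5 -1; 1 2 5]) = 51
  − (-1) · M_14   where M_14 = det([-1 2 1; -5 5 1; 1 2 -5]) = -36
det = (+1)·(-1)·(27) + (-1)·(4)·(-24) + (+1)·(-1)·(51) + (-1)·(-1)·(-36) = -18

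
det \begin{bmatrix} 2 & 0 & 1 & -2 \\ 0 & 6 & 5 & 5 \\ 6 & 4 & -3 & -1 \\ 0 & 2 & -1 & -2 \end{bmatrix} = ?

The determinant is 464.

Expand along column 1 (it has 2 zeros):
  + (2) · M_11   where M_11 = det([6 5 5; 4 -3 -1; 2 -1 -2]) = 70
  + (6) · M_31   where M_31 = det([0 1 -2; 6 5 5; 2 -1 -2]) = 54
det = (+1)·(2)·(70) + (+1)·(6)·(54) = 464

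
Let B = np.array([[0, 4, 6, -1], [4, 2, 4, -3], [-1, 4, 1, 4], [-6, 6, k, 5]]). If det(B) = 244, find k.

Expanding along the row containing k, det(B) is linear in k: det(B) = (70)·k + (-316).
Set (70)·k + (-316) = 244  ⇒  (70)·k = 560  ⇒  k = 8.

8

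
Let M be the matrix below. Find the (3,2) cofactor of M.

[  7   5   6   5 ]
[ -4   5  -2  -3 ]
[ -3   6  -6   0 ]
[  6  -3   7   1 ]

31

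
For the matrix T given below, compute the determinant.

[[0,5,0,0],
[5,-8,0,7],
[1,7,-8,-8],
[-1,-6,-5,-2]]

det(T) = 1055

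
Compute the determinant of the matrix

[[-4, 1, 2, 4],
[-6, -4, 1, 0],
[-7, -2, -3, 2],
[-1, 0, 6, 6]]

Expand along row 2 (it has 1 zero):
  − (-6) · M_21   where M_21 = det([1 2 4; -2 -3 2; 0 6 6]) = -54
  + (-4) · M_22   where M_22 = det([-4 2 4; -7 -3 2; -1 6 6]) = 20
  − (1) · M_23   where M_23 = det([-4 1 4; -7 -2 2; -1 0 6]) = 80
det = (-1)·(-6)·(-54) + (+1)·(-4)·(20) + (-1)·(1)·(80) = -484

-484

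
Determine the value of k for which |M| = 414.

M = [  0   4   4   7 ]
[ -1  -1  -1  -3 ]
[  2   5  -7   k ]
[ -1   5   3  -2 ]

Expanding along the row containing k, det(M) is linear in k: det(M) = (8)·k + (366).
Set (8)·k + (366) = 414  ⇒  (8)·k = 48  ⇒  k = 6.

k = 6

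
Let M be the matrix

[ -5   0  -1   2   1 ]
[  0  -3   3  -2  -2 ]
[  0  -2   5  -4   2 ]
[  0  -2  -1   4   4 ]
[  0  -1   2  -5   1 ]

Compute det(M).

Expand along column 1 (it has 4 zeros):
  + (-5) · M_11   where M_11 = det([-3 3 -2 -2; -2 5 -4 2; -2 -1 4 4; -1 2 -5 1]) = -282
det = (+1)·(-5)·(-282) = 1410

The determinant is 1410.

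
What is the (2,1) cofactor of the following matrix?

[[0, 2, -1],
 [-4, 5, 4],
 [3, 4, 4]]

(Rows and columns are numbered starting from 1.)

Delete row 2 and column 1; the remaining 2×2 submatrix is [2 -1; 4 4].
Its determinant is 2·4 − (-1)·4 = 12.
The cofactor carries sign (−1)^(2+1) = −1, so C_{2,1} = −(12) = -12.

The cofactor is -12.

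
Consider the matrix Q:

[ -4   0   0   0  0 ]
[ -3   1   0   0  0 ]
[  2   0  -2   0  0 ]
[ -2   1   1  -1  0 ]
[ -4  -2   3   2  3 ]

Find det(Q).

Q is lower triangular, so det(Q) is the product of the diagonal entries:
det = (-4) · (1) · (-2) · (-1) · (3) = -24

The determinant is -24.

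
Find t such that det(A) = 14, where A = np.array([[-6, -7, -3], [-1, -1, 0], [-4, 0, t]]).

-2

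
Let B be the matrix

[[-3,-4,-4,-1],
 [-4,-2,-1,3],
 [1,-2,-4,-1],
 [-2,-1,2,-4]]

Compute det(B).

Expand along row 1:
  + (-3) · M_11   where M_11 = det([-2 -1 3; -2 -4 -1; -1 2 -4]) = -53
  − (-4) · M_12   where M_12 = det([-4 -1 3; 1 -4 -1; -2 2 -4]) = -96
  + (-4) · M_13   where M_13 = det([-4 -2 3; 1 -2 -1; -2 -1 -4]) = -55
  − (-1) · M_14   where M_14 = det([-4 -2 -1; 1 -2 -4; -2 -1 2]) = 25
det = (+1)·(-3)·(-53) + (-1)·(-4)·(-96) + (+1)·(-4)·(-55) + (-1)·(-1)·(25) = 20

det(B) = 20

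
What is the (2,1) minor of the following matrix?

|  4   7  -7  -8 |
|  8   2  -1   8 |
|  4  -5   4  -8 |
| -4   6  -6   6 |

-90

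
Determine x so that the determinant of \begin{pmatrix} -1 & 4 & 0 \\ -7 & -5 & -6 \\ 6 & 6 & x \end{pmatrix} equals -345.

Expanding along the column containing x, det(B) is linear in x: det(B) = (33)·x + (-180).
Set (33)·x + (-180) = -345  ⇒  (33)·x = -165  ⇒  x = -5.

x = -5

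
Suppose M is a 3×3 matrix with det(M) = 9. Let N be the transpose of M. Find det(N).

det(Mᵀ) = det(M).
det(N) = (1)·(9) = 9

9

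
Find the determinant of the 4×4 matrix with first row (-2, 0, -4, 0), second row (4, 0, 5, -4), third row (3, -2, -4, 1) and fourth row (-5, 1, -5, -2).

Expand along row 1 (it has 2 zeros):
  + (-2) · M_11   where M_11 = det([0 5 -4; -2 -4 1; 1 -5 -2]) = -71
  + (-4) · M_13   where M_13 = det([4 0 -4; 3 -2 1; -5 1 -2]) = 40
det = (+1)·(-2)·(-71) + (+1)·(-4)·(40) = -18

The determinant is -18.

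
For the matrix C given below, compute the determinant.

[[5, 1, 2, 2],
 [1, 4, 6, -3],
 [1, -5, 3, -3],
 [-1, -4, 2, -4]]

det(C) = -141

Expand along row 1:
  + (5) · M_11   where M_11 = det([4 6 -3; -5 3 -3; -4 2 -4]) = -78
  − (1) · M_12   where M_12 = det([1 6 -3; 1 3 -3; -1 2 -4]) = 21
  + (2) · M_13   where M_13 = det([1 4 -3; 1 -5 -3; -1 -4 -4]) = 63
  − (2) · M_14   where M_14 = det([1 4 6; 1 -5 3; -1 -4 2]) = -72
det = (+1)·(5)·(-78) + (-1)·(1)·(21) + (+1)·(2)·(63) + (-1)·(2)·(-72) = -141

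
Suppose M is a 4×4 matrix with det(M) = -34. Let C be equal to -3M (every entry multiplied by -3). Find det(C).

For a 4×4 matrix, det(-3M) = (-3)^4·det(M) = 81·det(M).
det(C) = (81)·(-34) = -2754

-2754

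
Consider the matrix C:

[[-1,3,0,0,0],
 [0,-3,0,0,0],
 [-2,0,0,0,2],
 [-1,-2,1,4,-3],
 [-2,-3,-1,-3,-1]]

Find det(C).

C is block lower-triangular with a 2×2 block and a 3×3 block on the diagonal, so its determinant equals the product of the determinants of the diagonal blocks.
det of the 2×2 block = 3
det of the 3×3 block = 2
det = (3)·(2) = 6

6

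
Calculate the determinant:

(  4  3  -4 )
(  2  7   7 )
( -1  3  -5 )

Expand along row 1:
  + 4 · |7 7; 3 -5| = 4·(-35 − 21) = -224
  − 3 · |2 7; -1 -5| = −3·(-10 − (-7)) = 9
  + (-4) · |2 7; -1 3| = (-4)·(6 − (-7)) = -52
Sum: (-224) + (9) + (-52) = -267

-267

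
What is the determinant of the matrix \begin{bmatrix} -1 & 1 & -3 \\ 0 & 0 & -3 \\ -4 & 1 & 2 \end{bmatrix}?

9

Expand along row 2:
  − (-3) · |-1 1; -4 1| = −(-3)·(-1 − (-4)) = 9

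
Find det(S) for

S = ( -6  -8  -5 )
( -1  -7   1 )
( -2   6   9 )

458

Expand along column 1:
  + (-6) · |-7 1; 6 9| = (-6)·(-63 − 6) = 414
  − (-1) · |-8 -5; 6 9| = −(-1)·(-72 − (-30)) = -42
  + (-2) · |-8 -5; -7 1| = (-2)·(-8 − 35) = 86
Sum: (414) + (-42) + (86) = 458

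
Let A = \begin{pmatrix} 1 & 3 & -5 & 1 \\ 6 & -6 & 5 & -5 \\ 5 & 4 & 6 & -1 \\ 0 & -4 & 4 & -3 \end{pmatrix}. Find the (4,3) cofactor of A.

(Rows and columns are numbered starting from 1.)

Delete row 4 and column 3; the remaining 3×3 submatrix is [1 3 1; 6 -6 -5; 5 4 -1].
Its determinant is 23.
The cofactor carries sign (−1)^(4+3) = −1, so C_{4,3} = −(23) = -23.

The cofactor is -23.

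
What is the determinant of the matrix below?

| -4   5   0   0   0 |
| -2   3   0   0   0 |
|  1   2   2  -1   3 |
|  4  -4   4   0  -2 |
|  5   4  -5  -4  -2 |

164

The matrix is block lower-triangular with a 2×2 block and a 3×3 block on the diagonal, so its determinant equals the product of the determinants of the diagonal blocks.
det of the 2×2 block = -2
det of the 3×3 block = -82
det = (-2)·(-82) = 164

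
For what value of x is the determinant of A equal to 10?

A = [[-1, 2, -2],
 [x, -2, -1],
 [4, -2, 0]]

Expanding along the row containing x, det(A) is linear in x: det(A) = (4)·x + (-22).
Set (4)·x + (-22) = 10  ⇒  (4)·x = 32  ⇒  x = 8.

x = 8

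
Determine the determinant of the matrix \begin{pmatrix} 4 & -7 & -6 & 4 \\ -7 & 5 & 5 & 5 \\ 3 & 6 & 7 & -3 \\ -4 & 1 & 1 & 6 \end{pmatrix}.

Expand along row 1:
  + (4) · M_11   where M_11 = det([5 5 5; 6 7 -3; 1 1 6]) = 25
  − (-7) · M_12   where M_12 = det([-7 5 5; 3 7 -3; -4 1 6]) = -190
  + (-6) · M_13   where M_13 = det([-7 5 5; 3 6 -3; -4 1 6]) = -168
  − (4) · M_14   where M_14 = det([-7 5 5; 3 6 7; -4 1 1]) = -13
det = (+1)·(4)·(25) + (-1)·(-7)·(-190) + (+1)·(-6)·(-168) + (-1)·(4)·(-13) = -170

-170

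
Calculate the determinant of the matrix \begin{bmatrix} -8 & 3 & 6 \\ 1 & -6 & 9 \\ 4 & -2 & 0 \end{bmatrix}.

Expand along column 3:
  + 6 · |1 -6; 4 -2| = 6·(-2 − (-24)) = 132
  − 9 · |-8 3; 4 -2| = −9·(16 − 12) = -36
Sum: (132) + (-36) = 96

96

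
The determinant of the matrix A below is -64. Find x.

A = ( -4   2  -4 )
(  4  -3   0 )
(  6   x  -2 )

-1

Expanding along the row containing x, det(A) is linear in x: det(A) = (-16)·x + (-80).
Set (-16)·x + (-80) = -64  ⇒  (-16)·x = 16  ⇒  x = -1.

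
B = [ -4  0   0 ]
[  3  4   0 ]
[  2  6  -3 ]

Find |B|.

B is lower triangular, so det(B) is the product of the diagonal entries:
det = (-4) · (4) · (-3) = 48

det(B) = 48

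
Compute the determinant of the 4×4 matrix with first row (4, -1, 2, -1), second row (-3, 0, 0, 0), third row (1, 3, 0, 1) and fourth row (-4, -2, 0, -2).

The determinant is 24.

Expand along row 2 (it has 3 zeros):
  − (-3) · M_21   where M_21 = det([-1 2 -1; 3 0 1; -2 0 -2]) = 8
det = (-1)·(-3)·(8) = 24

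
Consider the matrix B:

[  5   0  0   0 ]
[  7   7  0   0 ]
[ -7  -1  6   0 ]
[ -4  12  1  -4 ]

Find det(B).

-840

B is lower triangular, so det(B) is the product of the diagonal entries:
det = (5) · (7) · (6) · (-4) = -840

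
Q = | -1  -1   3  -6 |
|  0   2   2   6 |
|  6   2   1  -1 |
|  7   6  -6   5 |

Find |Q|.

Expand along row 2 (it has 1 zero):
  + (2) · M_22   where M_22 = det([-1 3 -6; 6 1 -1; 7 -6 5]) = 148
  − (2) · M_23   where M_23 = det([-1 -1 -6; 6 2 -1; 7 6 5]) = -111
  + (6) · M_24   where M_24 = det([-1 -1 3; 6 2 1; 7 6 -6]) = 41
det = (+1)·(2)·(148) + (-1)·(2)·(-111) + (+1)·(6)·(41) = 764

det(Q) = 764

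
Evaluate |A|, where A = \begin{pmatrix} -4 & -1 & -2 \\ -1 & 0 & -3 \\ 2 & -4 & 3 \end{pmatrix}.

Expand along row 2:
  − (-1) · |-1 -2; -4 3| = −(-1)·(-3 − 8) = -11
  − (-3) · |-4 -1; 2 -4| = −(-3)·(16 − (-2)) = 54
Sum: (-11) + (54) = 43

The determinant is 43.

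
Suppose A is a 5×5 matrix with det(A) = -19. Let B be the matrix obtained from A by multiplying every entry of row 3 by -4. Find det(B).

Scaling one row by -4 multiplies the determinant by -4.
det(B) = (-4)·(-19) = 76

The determinant is 76.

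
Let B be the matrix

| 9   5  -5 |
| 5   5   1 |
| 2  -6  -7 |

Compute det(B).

The determinant is 124.

Expand along row 1:
  + 9 · |5 1; -6 -7| = 9·(-35 − (-6)) = -261
  − 5 · |5 1; 2 -7| = −5·(-35 − 2) = 185
  + (-5) · |5 5; 2 -6| = (-5)·(-30 − 10) = 200
Sum: (-261) + (185) + (200) = 124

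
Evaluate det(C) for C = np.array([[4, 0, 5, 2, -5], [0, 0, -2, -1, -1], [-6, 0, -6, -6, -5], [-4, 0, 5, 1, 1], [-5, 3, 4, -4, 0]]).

Expand along column 2 (it has 4 zeros):
  − (3) · M_52   where M_52 = det([4 5 2 -5; 0 -2 -1 -1; -6 -6 -6 -5; -4 5 1 1]) = -58
det = (-1)·(3)·(-58) = 174

174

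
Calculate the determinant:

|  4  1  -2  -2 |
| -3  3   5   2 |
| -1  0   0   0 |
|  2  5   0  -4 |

The determinant is 14.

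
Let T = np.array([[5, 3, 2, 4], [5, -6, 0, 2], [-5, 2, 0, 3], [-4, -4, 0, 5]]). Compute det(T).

176

Expand along column 3 (it has 3 zeros):
  + (2) · M_13   where M_13 = det([5 -6 2; -5 2 3; -4 -4 5]) = 88
det = (+1)·(2)·(88) = 176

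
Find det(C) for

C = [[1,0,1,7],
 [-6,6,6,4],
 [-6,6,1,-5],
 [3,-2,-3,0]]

Expand along row 1 (it has 1 zero):
  + (1) · M_11   where M_11 = det([6 6 4; 6 1 -5; -2 -3 0]) = -94
  + (1) · M_13   where M_13 = det([-6 6 4; -6 6 -5; 3 -2 0]) = -54
  − (7) · M_14   where M_14 = det([-6 6 6; -6 6 1; 3 -2 -3]) = -30
det = (+1)·(1)·(-94) + (+1)·(1)·(-54) + (-1)·(7)·(-30) = 62

62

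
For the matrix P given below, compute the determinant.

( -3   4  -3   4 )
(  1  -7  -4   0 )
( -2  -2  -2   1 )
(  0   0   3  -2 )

1

Expand along row 4 (it has 2 zeros):
  − (3) · M_43   where M_43 = det([-3 4 4; 1 -7 0; -2 -2 1]) = -47
  + (-2) · M_44   where M_44 = det([-3 4 -3; 1 -7 -4; -2 -2 -2]) = 70
det = (-1)·(3)·(-47) + (+1)·(-2)·(70) = 1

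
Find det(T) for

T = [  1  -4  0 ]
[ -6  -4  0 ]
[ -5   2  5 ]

The determinant is -140.

Expand along column 3:
  + 5 · |1 -4; -6 -4| = 5·(-4 − 24) = -140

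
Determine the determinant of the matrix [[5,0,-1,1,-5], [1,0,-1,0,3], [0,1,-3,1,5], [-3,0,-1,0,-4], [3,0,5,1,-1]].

Expand along column 2 (it has 4 zeros):
  − (1) · M_32   where M_32 = det([5 -1 1 -5; 1 -1 0 3; -3 -1 0 -4; 3 5 1 -1]) = -60
det = (-1)·(1)·(-60) = 60

60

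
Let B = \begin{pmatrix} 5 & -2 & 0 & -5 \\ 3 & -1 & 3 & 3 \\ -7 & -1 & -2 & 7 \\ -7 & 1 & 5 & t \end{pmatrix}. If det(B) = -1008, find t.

1

Expanding along the column containing t, det(B) is linear in t: det(B) = (55)·t + (-1063).
Set (55)·t + (-1063) = -1008  ⇒  (55)·t = 55  ⇒  t = 1.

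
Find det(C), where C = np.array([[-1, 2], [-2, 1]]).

det(C) = 3

det(C) = (-1)·1 − 2·(-2) = -1 − (-4) = 3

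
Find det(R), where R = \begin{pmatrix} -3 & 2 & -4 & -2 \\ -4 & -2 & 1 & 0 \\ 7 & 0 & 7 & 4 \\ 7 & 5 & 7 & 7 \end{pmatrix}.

Expand along row 2 (it has 1 zero):
  − (-4) · M_21   where M_21 = det([2 -4 -2; 0 7 4; 5 7 7]) = 32
  + (-2) · M_22   where M_22 = det([-3 -4 -2; 7 7 4; 7 7 7]) = 21
  − (1) · M_23   where M_23 = det([-3 2 -2; 7 0 4; 7 5 7]) = -52
det = (-1)·(-4)·(32) + (+1)·(-2)·(21) + (-1)·(1)·(-52) = 138

138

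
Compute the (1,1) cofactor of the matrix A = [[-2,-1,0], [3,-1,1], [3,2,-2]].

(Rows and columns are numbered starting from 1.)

0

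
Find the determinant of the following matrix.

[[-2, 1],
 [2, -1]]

The determinant is 0.

det = (-2)·(-1) − 1·2 = 2 − 2 = 0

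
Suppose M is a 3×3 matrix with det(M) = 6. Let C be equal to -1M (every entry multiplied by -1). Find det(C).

For a 3×3 matrix, det(-1M) = (-1)^3·det(M) = -1·det(M).
det(C) = (-1)·(6) = -6

The determinant is -6.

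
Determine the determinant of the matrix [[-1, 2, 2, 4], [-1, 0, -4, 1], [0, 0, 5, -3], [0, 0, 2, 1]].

22

The matrix is block upper-triangular with a 2×2 block and a 2×2 block on the diagonal, so its determinant equals the product of the determinants of the diagonal blocks.
det of the 2×2 block = 2
det of the 2×2 block = 11
det = (2)·(11) = 22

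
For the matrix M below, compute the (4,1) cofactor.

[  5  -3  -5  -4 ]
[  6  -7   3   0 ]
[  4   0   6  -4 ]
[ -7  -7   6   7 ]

Delete row 4 and column 1; the remaining 3×3 submatrix is [-3 -5 -4; -7 3 0; 0 6 -4].
Its determinant is 344.
The cofactor carries sign (−1)^(4+1) = −1, so C_{4,1} = −(344) = -344.

The cofactor is -344.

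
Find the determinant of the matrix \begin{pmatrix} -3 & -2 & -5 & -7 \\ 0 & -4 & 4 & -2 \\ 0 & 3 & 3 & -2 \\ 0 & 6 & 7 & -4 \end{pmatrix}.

The determinant is 42.

Expand along column 1 (it has 3 zeros):
  + (-3) · M_11   where M_11 = det([-4 4 -2; 3 3 -2; 6 7 -4]) = -14
det = (+1)·(-3)·(-14) = 42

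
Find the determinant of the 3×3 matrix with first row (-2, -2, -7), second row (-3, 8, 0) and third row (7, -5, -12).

Expand along column 3:
  + (-7) · |-3 8; 7 -5| = (-7)·(15 − 56) = 287
  + (-12) · |-2 -2; -3 8| = (-12)·(-16 − 6) = 264
Sum: (287) + (264) = 551

The determinant is 551.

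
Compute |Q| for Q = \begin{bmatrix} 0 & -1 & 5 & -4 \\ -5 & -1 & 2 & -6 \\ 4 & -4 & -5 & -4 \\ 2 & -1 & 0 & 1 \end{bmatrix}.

Expand along row 1 (it has 1 zero):
  − (-1) · M_12   where M_12 = det([-5 2 -6; 4 -5 -4; 2 0 1]) = -59
  + (5) · M_13   where M_13 = det([-5 -1 -6; 4 -4 -4; 2 -1 1]) = 28
  − (-4) · M_14   where M_14 = det([-5 -1 2; 4 -4 -5; 2 -1 0]) = 43
det = (-1)·(-1)·(-59) + (+1)·(5)·(28) + (-1)·(-4)·(43) = 253

The determinant is 253.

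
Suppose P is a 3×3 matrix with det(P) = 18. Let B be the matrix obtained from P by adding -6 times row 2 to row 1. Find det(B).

The determinant is 18.

Adding a multiple of one row to another leaves the determinant unchanged.
det(B) = (1)·(18) = 18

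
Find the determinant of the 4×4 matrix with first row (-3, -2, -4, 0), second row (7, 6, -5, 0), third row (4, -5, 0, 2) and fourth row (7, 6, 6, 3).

1141

Expand along column 4 (it has 2 zeros):
  − (2) · M_34   where M_34 = det([-3 -2 -4; 7 6 -5; 7 6 6]) = -44
  + (3) · M_44   where M_44 = det([-3 -2 -4; 7 6 -5; 4 -5 0]) = 351
det = (-1)·(2)·(-44) + (+1)·(3)·(351) = 1141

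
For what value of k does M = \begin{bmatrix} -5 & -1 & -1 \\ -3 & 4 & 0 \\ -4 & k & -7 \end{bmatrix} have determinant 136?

Expanding along the column containing k, det(M) is linear in k: det(M) = (3)·k + (145).
Set (3)·k + (145) = 136  ⇒  (3)·k = -9  ⇒  k = -3.

-3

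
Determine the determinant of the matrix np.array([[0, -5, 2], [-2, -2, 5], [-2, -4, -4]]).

The determinant is 98.

Expand along column 1:
  − (-2) · |-5 2; -4 -4| = −(-2)·(20 − (-8)) = 56
  + (-2) · |-5 2; -2 5| = (-2)·(-25 − (-4)) = 42
Sum: (56) + (42) = 98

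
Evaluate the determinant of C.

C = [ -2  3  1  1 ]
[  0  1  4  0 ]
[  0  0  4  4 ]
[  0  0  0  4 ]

C is upper triangular, so det(C) is the product of the diagonal entries:
det = (-2) · (1) · (4) · (4) = -32

|C| = -32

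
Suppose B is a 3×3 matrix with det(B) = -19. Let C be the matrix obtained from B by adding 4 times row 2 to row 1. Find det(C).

det(C) = -19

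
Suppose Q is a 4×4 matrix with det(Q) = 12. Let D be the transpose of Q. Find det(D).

det(Qᵀ) = det(Q).
det(D) = (1)·(12) = 12

The determinant is 12.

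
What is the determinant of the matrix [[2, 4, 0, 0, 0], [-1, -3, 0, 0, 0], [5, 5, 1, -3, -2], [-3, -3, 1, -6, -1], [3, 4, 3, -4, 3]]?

64

The matrix is block lower-triangular with a 2×2 block and a 3×3 block on the diagonal, so its determinant equals the product of the determinants of the diagonal blocks.
det of the 2×2 block = -2
det of the 3×3 block = -32
det = (-2)·(-32) = 64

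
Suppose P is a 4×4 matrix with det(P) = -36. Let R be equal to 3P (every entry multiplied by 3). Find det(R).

For a 4×4 matrix, det(3P) = 3^4·det(P) = 81·det(P).
det(R) = (81)·(-36) = -2916

-2916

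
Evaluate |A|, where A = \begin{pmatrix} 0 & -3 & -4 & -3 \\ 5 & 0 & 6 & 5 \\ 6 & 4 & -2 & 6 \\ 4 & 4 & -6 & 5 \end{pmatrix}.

Expand along row 1 (it has 1 zero):
  − (-3) · M_12   where M_12 = det([5 6 5; 6 -2 6; 4 -6 5]) = -46
  + (-4) · M_13   where M_13 = det([5 0 5; 6 4 6; 4 4 5]) = 20
  − (-3) · M_14   where M_14 = det([5 0 6; 6 4 -2; 4 4 -6]) = -32
det = (-1)·(-3)·(-46) + (+1)·(-4)·(20) + (-1)·(-3)·(-32) = -314

The determinant is -314.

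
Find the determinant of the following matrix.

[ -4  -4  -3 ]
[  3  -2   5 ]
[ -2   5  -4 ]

The determinant is 27.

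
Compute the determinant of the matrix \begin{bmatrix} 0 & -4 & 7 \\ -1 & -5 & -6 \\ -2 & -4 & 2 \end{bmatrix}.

-98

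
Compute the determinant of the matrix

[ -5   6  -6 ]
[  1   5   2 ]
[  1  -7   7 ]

Expand along row 1:
  + (-5) · |5 2; -7 7| = (-5)·(35 − (-14)) = -245
  − 6 · |1 2; 1 7| = −6·(7 − 2) = -30
  + (-6) · |1 5; 1 -7| = (-6)·(-7 − 5) = 72
Sum: (-245) + (-30) + (72) = -203

The determinant is -203.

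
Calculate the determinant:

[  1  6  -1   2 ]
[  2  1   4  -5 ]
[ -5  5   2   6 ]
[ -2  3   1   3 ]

Expand along row 1:
  + (1) · M_11   where M_11 = det([1 4 -5; 5 2 6; 3 1 3]) = 17
  − (6) · M_12   where M_12 = det([2 4 -5; -5 2 6; -2 1 3]) = 17
  + (-1) · M_13   where M_13 = det([2 1 -5; -5 5 6; -2 3 3]) = 22
  − (2) · M_14   where M_14 = det([2 1 4; -5 5 2; -2 3 1]) = -21
det = (+1)·(1)·(17) + (-1)·(6)·(17) + (+1)·(-1)·(22) + (-1)·(2)·(-21) = -65

-65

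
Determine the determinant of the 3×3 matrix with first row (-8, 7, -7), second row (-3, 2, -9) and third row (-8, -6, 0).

The determinant is 698.

Expand along row 3:
  + (-8) · |7 -7; 2 -9| = (-8)·(-63 − (-14)) = 392
  − (-6) · |-8 -7; -3 -9| = −(-6)·(72 − 21) = 306
Sum: (392) + (306) = 698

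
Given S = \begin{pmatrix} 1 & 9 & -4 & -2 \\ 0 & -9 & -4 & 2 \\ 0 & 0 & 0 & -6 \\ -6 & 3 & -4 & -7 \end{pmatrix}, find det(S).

Expand along row 3 (it has 3 zeros):
  − (-6) · M_34   where M_34 = det([1 9 -4; 0 -9 -4; -6 3 -4]) = 480
det = (-1)·(-6)·(480) = 2880

2880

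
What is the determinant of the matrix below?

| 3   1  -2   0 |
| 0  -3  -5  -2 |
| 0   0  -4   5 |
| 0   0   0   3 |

The matrix is upper triangular, so the determinant is the product of the diagonal entries:
det = (3) · (-3) · (-4) · (3) = 108

108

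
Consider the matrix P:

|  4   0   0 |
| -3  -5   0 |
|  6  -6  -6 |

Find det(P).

P is lower triangular, so det(P) is the product of the diagonal entries:
det = (4) · (-5) · (-6) = 120

|P| = 120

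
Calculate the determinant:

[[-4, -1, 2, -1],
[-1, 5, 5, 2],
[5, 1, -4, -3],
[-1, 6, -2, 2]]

Expand along row 1:
  + (-4) · M_11   where M_11 = det([5 5 2; 1 -4 -3; 6 -2 2]) = -126
  − (-1) · M_12   where M_12 = det([-1 5 2; 5 -4 -3; -1 -2 2]) = -49
  + (2) · M_13   where M_13 = det([-1 5 2; 5 1 -3; -1 6 2]) = 7
  − (-1) · M_14   where M_14 = det([-1 5 5; 5 1 -4; -1 6 -2]) = 203
det = (+1)·(-4)·(-126) + (-1)·(-1)·(-49) + (+1)·(2)·(7) + (-1)·(-1)·(203) = 672

The determinant is 672.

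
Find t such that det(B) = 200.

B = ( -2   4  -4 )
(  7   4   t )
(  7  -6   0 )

Expanding along the row containing t, det(B) is linear in t: det(B) = (16)·t + (280).
Set (16)·t + (280) = 200  ⇒  (16)·t = -80  ⇒  t = -5.

t = -5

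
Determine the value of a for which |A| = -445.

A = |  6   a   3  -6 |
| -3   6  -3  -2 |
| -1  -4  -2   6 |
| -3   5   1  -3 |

a = 5

Expanding along the row containing a, det(A) is linear in a: det(A) = (-77)·a + (-60).
Set (-77)·a + (-60) = -445  ⇒  (-77)·a = -385  ⇒  a = 5.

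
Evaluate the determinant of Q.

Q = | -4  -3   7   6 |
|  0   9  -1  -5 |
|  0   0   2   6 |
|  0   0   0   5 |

The determinant is -360.

Q is upper triangular, so det(Q) is the product of the diagonal entries:
det = (-4) · (9) · (2) · (5) = -360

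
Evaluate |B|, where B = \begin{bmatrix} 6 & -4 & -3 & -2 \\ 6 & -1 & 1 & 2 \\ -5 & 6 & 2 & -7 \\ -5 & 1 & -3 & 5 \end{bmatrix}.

-996

Expand along row 1:
  + (6) · M_11   where M_11 = det([-1 1 2; 6 2 -7; 1 -3 5]) = -66
  − (-4) · M_12   where M_12 = det([6 1 2; -5 2 -7; -5 -3 5]) = 44
  + (-3) · M_13   where M_13 = det([6 -1 2; -5 6 -7; -5 1 5]) = 212
  − (-2) · M_14   where M_14 = det([6 -1 1; -5 6 2; -5 1 -3]) = -70
det = (+1)·(6)·(-66) + (-1)·(-4)·(44) + (+1)·(-3)·(212) + (-1)·(-2)·(-70) = -996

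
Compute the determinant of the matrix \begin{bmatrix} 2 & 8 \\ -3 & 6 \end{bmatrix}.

det = 2·6 − 8·(-3) = 12 − (-24) = 36

The determinant is 36.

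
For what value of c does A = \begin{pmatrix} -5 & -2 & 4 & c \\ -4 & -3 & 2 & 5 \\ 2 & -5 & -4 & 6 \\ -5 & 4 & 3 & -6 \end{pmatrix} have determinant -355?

c = 0

Expanding along the row containing c, det(A) is linear in c: det(A) = (80)·c + (-355).
Set (80)·c + (-355) = -355  ⇒  (80)·c = 0  ⇒  c = 0.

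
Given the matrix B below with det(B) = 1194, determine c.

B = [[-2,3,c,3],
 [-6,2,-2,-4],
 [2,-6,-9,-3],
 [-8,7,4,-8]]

-2

Expanding along the row containing c, det(B) is linear in c: det(B) = (-198)·c + (798).
Set (-198)·c + (798) = 1194  ⇒  (-198)·c = 396  ⇒  c = -2.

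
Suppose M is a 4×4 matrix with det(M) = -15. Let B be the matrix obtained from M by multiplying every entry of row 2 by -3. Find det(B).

45

Scaling one row by -3 multiplies the determinant by -3.
det(B) = (-3)·(-15) = 45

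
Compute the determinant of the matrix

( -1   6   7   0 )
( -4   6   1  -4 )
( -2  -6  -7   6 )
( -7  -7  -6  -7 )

-2910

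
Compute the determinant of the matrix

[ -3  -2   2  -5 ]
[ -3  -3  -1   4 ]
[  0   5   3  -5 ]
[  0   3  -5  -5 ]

Expand along column 1 (it has 2 zeros):
  + (-3) · M_11   where M_11 = det([-3 -1 4; 5 3 -5; 3 -5 -5]) = -26
  − (-3) · M_21   where M_21 = det([-2 2 -5; 5 3 -5; 3 -5 -5]) = 270
det = (+1)·(-3)·(-26) + (-1)·(-3)·(270) = 888

888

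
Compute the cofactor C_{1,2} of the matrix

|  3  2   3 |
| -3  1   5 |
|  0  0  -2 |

Delete row 1 and column 2; the remaining 2×2 submatrix is [-3 5; 0 -2].
Its determinant is (-3)·(-2) − 5·0 = 6.
The cofactor carries sign (−1)^(1+2) = −1, so C_{1,2} = −(6) = -6.

The cofactor is -6.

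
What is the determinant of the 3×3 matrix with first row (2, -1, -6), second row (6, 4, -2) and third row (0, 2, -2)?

Expand along row 3:
  − 2 · |2 -6; 6 -2| = −2·(-4 − (-36)) = -64
  + (-2) · |2 -1; 6 4| = (-2)·(8 − (-6)) = -28
Sum: (-64) + (-28) = -92

The determinant is -92.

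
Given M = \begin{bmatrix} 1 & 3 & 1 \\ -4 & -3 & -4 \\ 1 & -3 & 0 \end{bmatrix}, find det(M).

Expand along column 3:
  + 1 · |-4 -3; 1 -3| = 1·(12 − (-3)) = 15
  − (-4) · |1 3; 1 -3| = −(-4)·(-3 − 3) = -24
Sum: (15) + (-24) = -9

-9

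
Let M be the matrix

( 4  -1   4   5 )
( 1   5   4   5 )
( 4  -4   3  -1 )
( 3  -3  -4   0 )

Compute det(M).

Expand along row 4 (it has 1 zero):
  − (3) · M_41   where M_41 = det([-1 4 5; 5 4 5; -4 3 -1]) = 114
  + (-3) · M_42   where M_42 = det([4 4 5; 1 4 5; 4 3 -1]) = -57
  − (-4) · M_43   where M_43 = det([4 -1 5; 1 5 5; 4 -4 -1]) = -81
det = (-1)·(3)·(114) + (+1)·(-3)·(-57) + (-1)·(-4)·(-81) = -495

det(M) = -495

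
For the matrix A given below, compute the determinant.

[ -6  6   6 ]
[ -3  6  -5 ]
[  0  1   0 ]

-48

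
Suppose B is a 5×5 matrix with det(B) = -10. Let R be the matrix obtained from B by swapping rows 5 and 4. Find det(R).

The determinant is 10.

Swapping two rows multiplies the determinant by −1.
det(R) = (-1)·(-10) = 10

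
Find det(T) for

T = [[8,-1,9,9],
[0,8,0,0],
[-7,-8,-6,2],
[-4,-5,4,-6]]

Expand along row 2 (it has 3 zeros):
  + (8) · M_22   where M_22 = det([8 9 9; -7 -6 2; -4 4 -6]) = -694
det = (+1)·(8)·(-694) = -5552

|T| = -5552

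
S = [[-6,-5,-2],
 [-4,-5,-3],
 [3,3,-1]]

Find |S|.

det(S) = -25

Expand along column 1:
  + (-6) · |-5 -3; 3 -1| = (-6)·(5 − (-9)) = -84
  − (-4) · |-5 -2; 3 -1| = −(-4)·(5 − (-6)) = 44
  + 3 · |-5 -2; -5 -3| = 3·(15 − 10) = 15
Sum: (-84) + (44) + (15) = -25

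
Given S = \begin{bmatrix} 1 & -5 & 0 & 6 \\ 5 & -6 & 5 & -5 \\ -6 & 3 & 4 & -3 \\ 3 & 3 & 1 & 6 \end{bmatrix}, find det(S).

Expand along row 1 (it has 1 zero):
  + (1) · M_11   where M_11 = det([-6 5 -5; 3 4 -3; 3 1 6]) = -252
  − (-5) · M_12   where M_12 = det([5 5 -5; -6 4 -3; 3 1 6]) = 360
  − (6) · M_14   where M_14 = det([5 -6 5; -6 3 4; 3 3 1]) = -288
det = (+1)·(1)·(-252) + (-1)·(-5)·(360) + (-1)·(6)·(-288) = 3276

3276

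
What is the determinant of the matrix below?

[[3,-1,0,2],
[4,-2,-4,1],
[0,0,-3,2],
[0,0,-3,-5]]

The matrix is block upper-triangular with a 2×2 block and a 2×2 block on the diagonal, so its determinant equals the product of the determinants of the diagonal blocks.
det of the 2×2 block = -2
det of the 2×2 block = 21
det = (-2)·(21) = -42

-42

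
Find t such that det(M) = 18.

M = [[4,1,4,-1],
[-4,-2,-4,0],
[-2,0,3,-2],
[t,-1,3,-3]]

7

Expanding along the row containing t, det(M) is linear in t: det(M) = (2)·t + (4).
Set (2)·t + (4) = 18  ⇒  (2)·t = 14  ⇒  t = 7.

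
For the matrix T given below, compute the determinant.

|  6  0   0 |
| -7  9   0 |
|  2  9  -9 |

-486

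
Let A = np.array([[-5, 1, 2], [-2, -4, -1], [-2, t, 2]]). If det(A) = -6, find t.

Expanding along the row containing t, det(A) is linear in t: det(A) = (-9)·t + (30).
Set (-9)·t + (30) = -6  ⇒  (-9)·t = -36  ⇒  t = 4.

t = 4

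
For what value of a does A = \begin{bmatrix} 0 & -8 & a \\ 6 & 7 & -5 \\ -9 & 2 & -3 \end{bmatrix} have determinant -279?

a = 3

Expanding along the row containing a, det(A) is linear in a: det(A) = (75)·a + (-504).
Set (75)·a + (-504) = -279  ⇒  (75)·a = 225  ⇒  a = 3.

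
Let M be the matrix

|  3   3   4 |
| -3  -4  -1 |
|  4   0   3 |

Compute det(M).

43

Expand along column 2:
  − 3 · |-3 -1; 4 3| = −3·(-9 − (-4)) = 15
  + (-4) · |3 4; 4 3| = (-4)·(9 − 16) = 28
Sum: (15) + (28) = 43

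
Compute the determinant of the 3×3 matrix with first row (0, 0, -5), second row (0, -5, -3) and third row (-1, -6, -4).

25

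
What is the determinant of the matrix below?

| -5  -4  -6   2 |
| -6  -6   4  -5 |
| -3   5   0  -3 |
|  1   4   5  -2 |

765

Expand along row 3 (it has 1 zero):
  + (-3) · M_31   where M_31 = det([-4 -6 2; -6 4 -5; 4 5 -2]) = 32
  − (5) · M_32   where M_32 = det([-5 -6 2; -6 4 -5; 1 5 -2]) = -51
  − (-3) · M_34   where M_34 = det([-5 -4 -6; -6 -6 4; 1 4 5]) = 202
det = (+1)·(-3)·(32) + (-1)·(5)·(-51) + (-1)·(-3)·(202) = 765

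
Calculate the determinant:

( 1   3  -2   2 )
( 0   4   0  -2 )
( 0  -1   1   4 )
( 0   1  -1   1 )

20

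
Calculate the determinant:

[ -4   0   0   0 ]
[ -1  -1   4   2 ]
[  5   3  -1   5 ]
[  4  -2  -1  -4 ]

Expand along row 1 (it has 3 zeros):
  + (-4) · M_11   where M_11 = det([-1 4 2; 3 -1 5; -2 -1 -4]) = -11
det = (+1)·(-4)·(-11) = 44

44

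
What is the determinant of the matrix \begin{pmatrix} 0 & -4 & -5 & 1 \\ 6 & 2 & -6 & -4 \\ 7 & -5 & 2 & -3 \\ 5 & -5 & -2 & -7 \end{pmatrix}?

-2280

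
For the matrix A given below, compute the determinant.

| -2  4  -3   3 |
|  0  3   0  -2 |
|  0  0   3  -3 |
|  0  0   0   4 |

|A| = -72

A is upper triangular, so det(A) is the product of the diagonal entries:
det = (-2) · (3) · (3) · (4) = -72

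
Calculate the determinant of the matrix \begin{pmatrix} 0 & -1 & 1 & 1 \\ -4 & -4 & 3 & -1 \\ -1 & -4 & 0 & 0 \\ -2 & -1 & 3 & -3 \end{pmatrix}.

-50

Expand along row 3 (it has 2 zeros):
  + (-1) · M_31   where M_31 = det([-1 1 1; -4 3 -1; -1 3 -3]) = -14
  − (-4) · M_32   where M_32 = det([0 1 1; -4 3 -1; -2 3 -3]) = -16
det = (+1)·(-1)·(-14) + (-1)·(-4)·(-16) = -50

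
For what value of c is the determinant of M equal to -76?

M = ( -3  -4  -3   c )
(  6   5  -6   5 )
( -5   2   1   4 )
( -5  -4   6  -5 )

c = 4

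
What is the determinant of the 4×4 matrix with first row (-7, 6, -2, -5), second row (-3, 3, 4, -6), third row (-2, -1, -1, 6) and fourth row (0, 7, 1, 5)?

-2193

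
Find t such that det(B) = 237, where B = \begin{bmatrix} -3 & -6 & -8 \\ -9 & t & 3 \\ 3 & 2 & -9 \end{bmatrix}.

Expanding along the row containing t, det(B) is linear in t: det(B) = (51)·t + (594).
Set (51)·t + (594) = 237  ⇒  (51)·t = -357  ⇒  t = -7.

t = -7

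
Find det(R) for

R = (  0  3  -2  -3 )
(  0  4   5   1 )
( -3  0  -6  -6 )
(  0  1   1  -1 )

Expand along column 1 (it has 3 zeros):
  + (-3) · M_31   where M_31 = det([3 -2 -3; 4 5 1; 1 1 -1]) = -25
det = (+1)·(-3)·(-25) = 75

|R| = 75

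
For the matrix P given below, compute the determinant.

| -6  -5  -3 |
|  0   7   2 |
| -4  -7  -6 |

Expand along row 2:
  + 7 · |-6 -3; -4 -6| = 7·(36 − 12) = 168
  − 2 · |-6 -5; -4 -7| = −2·(42 − 20) = -44
Sum: (168) + (-44) = 124

det(P) = 124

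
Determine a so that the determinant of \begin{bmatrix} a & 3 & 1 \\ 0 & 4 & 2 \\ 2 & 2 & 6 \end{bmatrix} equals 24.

Expanding along the row containing a, det(M) is linear in a: det(M) = (20)·a + (4).
Set (20)·a + (4) = 24  ⇒  (20)·a = 20  ⇒  a = 1.

a = 1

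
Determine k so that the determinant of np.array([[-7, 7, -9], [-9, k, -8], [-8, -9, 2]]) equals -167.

Expanding along the column containing k, det(B) is linear in k: det(B) = (-86)·k + (349).
Set (-86)·k + (349) = -167  ⇒  (-86)·k = -516  ⇒  k = 6.

6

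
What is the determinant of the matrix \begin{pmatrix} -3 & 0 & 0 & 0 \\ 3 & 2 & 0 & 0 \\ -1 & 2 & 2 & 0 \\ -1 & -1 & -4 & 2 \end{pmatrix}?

The matrix is lower triangular, so the determinant is the product of the diagonal entries:
det = (-3) · (2) · (2) · (2) = -24

-24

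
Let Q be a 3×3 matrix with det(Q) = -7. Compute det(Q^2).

The determinant is 49.

det(Q^2) = (det Q)^2 = (-7)^2 = 49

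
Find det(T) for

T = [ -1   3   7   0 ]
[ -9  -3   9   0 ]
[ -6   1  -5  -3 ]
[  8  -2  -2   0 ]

Expand along column 4 (it has 3 zeros):
  − (-3) · M_34   where M_34 = det([-1 3 7; -9 -3 9; 8 -2 -2]) = 432
det = (-1)·(-3)·(432) = 1296

The determinant is 1296.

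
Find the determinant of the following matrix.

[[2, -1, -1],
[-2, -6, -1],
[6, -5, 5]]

-120

Expand along row 1:
  + 2 · |-6 -1; -5 5| = 2·(-30 − 5) = -70
  − (-1) · |-2 -1; 6 5| = −(-1)·(-10 − (-6)) = -4
  + (-1) · |-2 -6; 6 -5| = (-1)·(10 − (-36)) = -46
Sum: (-70) + (-4) + (-46) = -120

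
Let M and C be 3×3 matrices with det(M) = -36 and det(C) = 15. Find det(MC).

-540

det(MC) = det(M)·det(C) = (-36)·(15) = -540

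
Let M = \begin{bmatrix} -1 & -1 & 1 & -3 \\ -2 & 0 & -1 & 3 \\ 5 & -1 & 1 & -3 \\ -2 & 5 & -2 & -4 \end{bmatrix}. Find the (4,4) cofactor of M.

The cofactor is 6.

Delete row 4 and column 4; the remaining 3×3 submatrix is [-1 -1 1; -2 0 -1; 5 -1 1].
Its determinant is 6.
The cofactor carries sign (−1)^(4+4) = +1, so C_{4,4} = +(6) = 6.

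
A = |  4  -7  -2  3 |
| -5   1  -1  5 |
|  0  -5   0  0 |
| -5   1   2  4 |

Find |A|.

Expand along row 3 (it has 3 zeros):
  − (-5) · M_32   where M_32 = det([4 -2 3; -5 -1 5; -5 2 4]) = -91
det = (-1)·(-5)·(-91) = -455

The determinant is -455.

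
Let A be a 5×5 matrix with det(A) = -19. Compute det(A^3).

det(A^3) = (det A)^3 = (-19)^3 = -6859

The determinant is -6859.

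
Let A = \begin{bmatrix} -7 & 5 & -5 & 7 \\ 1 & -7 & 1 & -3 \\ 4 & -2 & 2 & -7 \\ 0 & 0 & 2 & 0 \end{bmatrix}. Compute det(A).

Expand along row 4 (it has 3 zeros):
  − (2) · M_43   where M_43 = det([-7 5 7; 1 -7 -3; 4 -2 -7]) = -144
det = (-1)·(2)·(-144) = 288

288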